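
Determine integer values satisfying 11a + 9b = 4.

Step 1: Check solvability.
gcd(11, 9) = 1
Since 1 divides 4, solutions exist.

Step 2: Apply extended Euclidean algorithm to find gcd.
We find integers such that 11*x0 + 9*y0 = 1

Step 3: Scale the particular solution.
Multiply by 4/1 = 4:
a = -16, b = 20

Step 4: Verify.
11*(-16) + 9*(20) = 4 = 4 ✓

a = -16, b = 20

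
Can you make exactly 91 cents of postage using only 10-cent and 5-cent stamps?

We need non-negative x, y with 10x + 5y = 91.
gcd(10, 5) = 5, and 5 does not divide 91.
No integer solutions exist, so certainly no non-negative ones.

No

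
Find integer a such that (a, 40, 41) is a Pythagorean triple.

a² = c² - b² = 41² - 40² = 1681 - 1600 = 81
a = sqrt(81) = 9

9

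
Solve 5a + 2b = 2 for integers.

Step 1: Check solvability.
gcd(5, 2) = 1
Since 1 divides 2, solutions exist.

Step 2: Apply extended Euclidean algorithm to find gcd.
We find integers such that 5*x0 + 2*y0 = 1

Step 3: Scale the particular solution.
Multiply by 2/1 = 2:
a = 2, b = -4

Step 4: Verify.
5*(2) + 2*(-4) = 2 = 2 ✓

a = 2, b = -4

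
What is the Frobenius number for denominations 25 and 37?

For two coprime denominations a and b, the Frobenius number (largest value not representable as a non-negative combination) is ab - a - b.
Here gcd(25, 37) = 1, so they are coprime.
F(25, 37) = 25·37 - 25 - 37 = 925 - 62 = 863

863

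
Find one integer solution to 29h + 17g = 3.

Step 1: Check solvability.
gcd(29, 17) = 1
Since 1 divides 3, solutions exist.

Step 2: Apply extended Euclidean algorithm to find gcd.
We find integers such that 29*x0 + 17*y0 = 1

Step 3: Scale the particular solution.
Multiply by 3/1 = 3:
h = -21, g = 36

Step 4: Verify.
29*(-21) + 17*(36) = 3 = 3 ✓

h = -21, g = 36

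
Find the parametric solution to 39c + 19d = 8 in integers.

Step 1: Compute gcd(39, 19) = 1.
Since 1 divides 8, solutions exist.

Step 2: Find a particular solution using extended Euclidean algorithm.
We get c₀ = 8, d₀ = -16.
Check: 39*8 + 19*-16 = 8 = 8 ✓

Step 3: Write the general solution.
c = 8 + (19/1)t = 8 + 19t
d = -16 - (39/1)t = -16 - 39t
for any integer t.

c = 8 + 19t, d = -16 - 39t for integer t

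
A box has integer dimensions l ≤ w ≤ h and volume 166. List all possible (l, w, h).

Iterate l from 1 to ⌊166^(1/3)⌋. For each l dividing 166, iterate w ≥ l with w dividing 166/l, and set h = 166/(l·w).
Triples found (2): (1×1×166), (1×2×83)

(1×1×166), (1×2×83)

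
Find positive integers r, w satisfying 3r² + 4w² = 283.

Try small values of r and check whether (283 - 3r²)/4 is a perfect square.
r = 3: 3·3² = 27, so 4w² = 283 - 27 = 256, giving w² = 64, w = 8.
Check: 3·3² + 4·8² = 27 + 256 = 283 ✓

r = 3, w = 8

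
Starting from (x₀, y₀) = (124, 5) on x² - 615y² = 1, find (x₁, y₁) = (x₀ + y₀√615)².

Solutions to x² - Dy² = 1 are generated by powers of (x₀ + y₀√D).
The next solution satisfies x₁ + y₁√615 = (x₀ + y₀√615)², giving:
x₁ = x₀² + 615y₀² = 124² + 615·5² = 15376 + 15375 = 30751
y₁ = 2x₀y₀ = 2·124·5 = 1240

Verify: 30751² - 615·1240² = 945624001 - 945624000 = 1 ✓

x = 30751, y = 1240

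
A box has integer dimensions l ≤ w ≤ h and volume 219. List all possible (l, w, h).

Iterate l from 1 to ⌊219^(1/3)⌋. For each l dividing 219, iterate w ≥ l with w dividing 219/l, and set h = 219/(l·w).
Triples found (2): (1×1×219), (1×3×73)

(1×1×219), (1×3×73)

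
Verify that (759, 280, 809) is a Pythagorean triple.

Compute a² + b² = 759² + 280² = 576081 + 78400 = 654481
Compute c² = 809² = 654481
Since 654481 = 654481, confirmed.

Yes, it is a Pythagorean triple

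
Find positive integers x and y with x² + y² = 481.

We need to find integers x, y > 0 such that x² + y² = 481.
Trying x = 9: y² = 481 - 9² = 481 - 81 = 400
y = 20
Check: 9² + 20² = 81 + 400 = 481 ✓

481 = 9² + 20²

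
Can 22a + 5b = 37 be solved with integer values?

Step 1: Compute gcd(22, 5).
gcd(22, 5) = 1

Step 2: Check divisibility.
Does 1 divide 37? 37 = 1 x 37, so yes.

By the theorem on linear Diophantine equations, 22a + 5b = 37 has integer solutions if and only if gcd(22, 5) divides 37. Since 1 | 37, solutions exist.

Yes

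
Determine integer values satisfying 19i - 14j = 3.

Step 1: Check solvability.
gcd(19, 14) = 1
Since 1 divides 3, solutions exist.

Step 2: Apply extended Euclidean algorithm to find gcd.
We find integers such that 19*x0 + 14*y0 = 1

Step 3: Scale the particular solution.
Multiply by 3/1 = 3:
i = 9, j = 12

Step 4: Verify.
19*(9) - 14*(12) = 3 = 3 ✓

i = 9, j = 12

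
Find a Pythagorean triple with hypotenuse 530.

We need a² + b² = 530² = 280900.
Trying: 494² + 192² = 244036 + 36864 = 280900 ✓

(494, 192, 530)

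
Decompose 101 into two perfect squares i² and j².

We need to find integers i, j > 0 such that i² + j² = 101.
Trying i = 1: j² = 101 - 1² = 101 - 1 = 100
j = 10
Check: 1² + 10² = 1 + 100 = 101 ✓

101 = 1² + 10²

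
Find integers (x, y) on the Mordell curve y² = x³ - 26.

Try small integer x values and check whether x³ - 26 is a perfect square.
x = 3: x³ - 26 = 3³ - 26 = 27 - 26 = 1
Is 1 a perfect square? 1² = 1 ✓
So (x, y) = (3, 1) is a solution.

x = 3, y = 1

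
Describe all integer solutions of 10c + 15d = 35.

Step 1: Compute gcd(10, 15) = 5.
Since 5 divides 35, solutions exist.

Step 2: Find a particular solution using extended Euclidean algorithm.
We get c₀ = -7, d₀ = 7.
Check: 10*-7 + 15*7 = 35 = 35 ✓

Step 3: Write the general solution.
c = -7 + (15/5)t = -7 + 3t
d = 7 - (10/5)t = 7 - 2t
for any integer t.

c = -7 + 3t, d = 7 - 2t for integer t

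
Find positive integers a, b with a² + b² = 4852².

We need a² + b² = 4852² = 23541904.
Trying: 980² + 4752² = 960400 + 22581504 = 23541904 ✓

(980, 4752, 4852)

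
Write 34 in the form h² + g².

We need to find integers h, g > 0 such that h² + g² = 34.
Trying h = 3: g² = 34 - 3² = 34 - 9 = 25
g = 5
Check: 3² + 5² = 9 + 25 = 34 ✓

34 = 3² + 5²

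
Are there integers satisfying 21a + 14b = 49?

Step 1: Compute gcd(21, 14).
gcd(21, 14) = 7

Step 2: Check divisibility.
Does 7 divide 49? 49 = 7 x 7, so yes.

By the theorem on linear Diophantine equations, 21a + 14b = 49 has integer solutions if and only if gcd(21, 14) divides 49. Since 7 | 49, solutions exist.

Yes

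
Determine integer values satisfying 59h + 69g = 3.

Step 1: Check solvability.
gcd(59, 69) = 1
Since 1 divides 3, solutions exist.

Step 2: Apply extended Euclidean algorithm to find gcd.
We find integers such that 59*x0 + 69*y0 = 1

Step 3: Scale the particular solution.
Multiply by 3/1 = 3:
h = -21, g = 18

Step 4: Verify.
59*(-21) + 69*(18) = 3 = 3 ✓

h = -21, g = 18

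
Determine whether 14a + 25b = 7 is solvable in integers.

Step 1: Compute gcd(14, 25).
gcd(14, 25) = 1

Step 2: Check divisibility.
Does 1 divide 7? 7 = 1 x 7, so yes.

By the theorem on linear Diophantine equations, 14a + 25b = 7 has integer solutions if and only if gcd(14, 25) divides 7. Since 1 | 7, solutions exist.

Yes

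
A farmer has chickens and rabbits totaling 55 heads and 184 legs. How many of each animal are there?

Let c = chickens, r = rabbits.
Heads: c + r = 55
Legs: 2c + 4r = 184
From the first equation, c = 55 - r. Substitute:
2(55 - r) + 4r = 184
110 + 2r = 184
r = (184 - 110)/2 = 37
c = 55 - 37 = 18

Chickens: 18, Rabbits: 37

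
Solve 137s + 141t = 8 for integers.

Step 1: Check solvability.
gcd(137, 141) = 1
Since 1 divides 8, solutions exist.

Step 2: Apply extended Euclidean algorithm to find gcd.
We find integers such that 137*x0 + 141*y0 = 1

Step 3: Scale the particular solution.
Multiply by 8/1 = 8:
s = 280, t = -272

Step 4: Verify.
137*(280) + 141*(-272) = 8 = 8 ✓

s = 280, t = -272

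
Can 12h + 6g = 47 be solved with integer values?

Step 1: Compute gcd(12, 6).
gcd(12, 6) = 6

Step 2: Check divisibility.
Does 6 divide 47? 47 = 6 x 7 + 5, so no.

By the theorem on linear Diophantine equations, 12h + 6g = 47 has integer solutions if and only if gcd(12, 6) divides 47. Since 6 does not divide 47, no solutions exist.

No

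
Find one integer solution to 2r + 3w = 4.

Step 1: Check solvability.
gcd(2, 3) = 1
Since 1 divides 4, solutions exist.

Step 2: Apply extended Euclidean algorithm to find gcd.
We find integers such that 2*x0 + 3*y0 = 1

Step 3: Scale the particular solution.
Multiply by 4/1 = 4:
r = -4, w = 4

Step 4: Verify.
2*(-4) + 3*(4) = 4 = 4 ✓

r = -4, w = 4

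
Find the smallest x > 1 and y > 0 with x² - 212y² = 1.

We seek the smallest positive integers (x, y) with x² - 212y² = 1, i.e., x² = 212y² + 1.
Try successive y values:
y = 1: x² = 212·1² + 1 = 213, not a perfect square
y = 2: x² = 212·2² + 1 = 849, not a perfect square
y = 3: x² = 212·3² + 1 = 1909, not a perfect square
... continuing the search (or via continued fractions) ...
y = 4550: x² = 212·4550² + 1 = 4388930001, x = 66249 ✓

Verify: 66249² - 212·4550² = 4388930001 - 4388930000 = 1 ✓

x = 66249, y = 4550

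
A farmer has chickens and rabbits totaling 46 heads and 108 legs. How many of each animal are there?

Let c = chickens, r = rabbits.
Heads: c + r = 46
Legs: 2c + 4r = 108
From the first equation, c = 46 - r. Substitute:
2(46 - r) + 4r = 108
92 + 2r = 108
r = (108 - 92)/2 = 8
c = 46 - 8 = 38

Chickens: 38, Rabbits: 8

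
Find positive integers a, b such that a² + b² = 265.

Search for a with 265 - a² a perfect square.
a = 3: 265 - 3² = 265 - 9 = 256 = 16² ✓
So a = 3, b = 16.

a = 3, b = 16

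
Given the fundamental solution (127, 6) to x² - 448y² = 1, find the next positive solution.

Solutions to x² - Dy² = 1 are generated by powers of (x₀ + y₀√D).
The next solution satisfies x₁ + y₁√448 = (x₀ + y₀√448)², giving:
x₁ = x₀² + 448y₀² = 127² + 448·6² = 16129 + 16128 = 32257
y₁ = 2x₀y₀ = 2·127·6 = 1524

Verify: 32257² - 448·1524² = 1040514049 - 1040514048 = 1 ✓

x = 32257, y = 1524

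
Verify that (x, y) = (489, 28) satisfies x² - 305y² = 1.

Compute x² = 489² = 239121
Compute 305y² = 305·28² = 305·784 = 239120
x² - 305y² = 239121 - 239120 = 1
Since this equals 1, (489, 28) is a solution.

Yes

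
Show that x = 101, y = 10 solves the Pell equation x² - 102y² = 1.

Compute x² = 101² = 10201
Compute 102y² = 102·10² = 102·100 = 10200
x² - 102y² = 10201 - 10200 = 1
Since this equals 1, (101, 10) is a solution.

Yes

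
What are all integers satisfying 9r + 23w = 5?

Step 1: Compute gcd(9, 23) = 1.
Since 1 divides 5, solutions exist.

Step 2: Find a particular solution using extended Euclidean algorithm.
We get r₀ = -25, w₀ = 10.
Check: 9*-25 + 23*10 = 5 = 5 ✓

Step 3: Write the general solution.
r = -25 + (23/1)t = -25 + 23t
w = 10 - (9/1)t = 10 - 9t
for any integer t.

r = -25 + 23t, w = 10 - 9t for integer t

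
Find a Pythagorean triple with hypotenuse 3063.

We need a² + b² = 3063² = 9381969.
Trying: 2337² + 1980² = 5461569 + 3920400 = 9381969 ✓

(2337, 1980, 3063)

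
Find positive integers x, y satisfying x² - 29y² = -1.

We need x² = 29y² - 1. Try successive y:
y = 1: x² = 29·1² - 1 = 28, not a perfect square
y = 2: x² = 29·2² - 1 = 115, not a perfect square
y = 3: x² = 29·3² - 1 = 260, not a perfect square
...
y = 13: x² = 29·13² - 1 = 4900 = 70² ✓
Check: 70² - 29·13² = 4900 - 4901 = -1 ✓

x = 70, y = 13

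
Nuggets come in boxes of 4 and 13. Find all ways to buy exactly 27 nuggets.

We need non-negative integers (x, y) with 4x + 13y = 27.
For each x in 0..6, check if 27 - 4x is a non-negative multiple of 13.
No x yields an integer y ≥ 0.

No solution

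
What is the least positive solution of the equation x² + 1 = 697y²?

We need x² = 697y² - 1. Try successive y:
y = 1: x² = 697·1² - 1 = 696, not a perfect square
y = 2: x² = 697·2² - 1 = 2787, not a perfect square
y = 3: x² = 697·3² - 1 = 6272, not a perfect square
...
y = 5: x² = 697·5² - 1 = 17424 = 132² ✓
Check: 132² - 697·5² = 17424 - 17425 = -1 ✓

x = 132, y = 5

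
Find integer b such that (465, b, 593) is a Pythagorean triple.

b² = c² - a² = 593² - 465² = 351649 - 216225 = 135424
b = sqrt(135424) = 368

368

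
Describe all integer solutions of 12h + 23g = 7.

Step 1: Compute gcd(12, 23) = 1.
Since 1 divides 7, solutions exist.

Step 2: Find a particular solution using extended Euclidean algorithm.
We get h₀ = 14, g₀ = -7.
Check: 12*14 + 23*-7 = 7 = 7 ✓

Step 3: Write the general solution.
h = 14 + (23/1)t = 14 + 23t
g = -7 - (12/1)t = -7 - 12t
for any integer t.

h = 14 + 23t, g = -7 - 12t for integer t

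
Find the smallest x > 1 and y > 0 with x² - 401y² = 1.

We seek the smallest positive integers (x, y) with x² - 401y² = 1, i.e., x² = 401y² + 1.
Try successive y values:
y = 1: x² = 401·1² + 1 = 402, not a perfect square
y = 2: x² = 401·2² + 1 = 1605, not a perfect square
y = 3: x² = 401·3² + 1 = 3610, not a perfect square
... continuing the search (or via continued fractions) ...
y = 40: x² = 401·40² + 1 = 641601, x = 801 ✓

Verify: 801² - 401·40² = 641601 - 641600 = 1 ✓

x = 801, y = 40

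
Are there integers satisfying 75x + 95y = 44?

Step 1: Compute gcd(75, 95).
gcd(75, 95) = 5

Step 2: Check divisibility.
Does 5 divide 44? 44 = 5 x 8 + 4, so no.

By the theorem on linear Diophantine equations, 75x + 95y = 44 has integer solutions if and only if gcd(75, 95) divides 44. Since 5 does not divide 44, no solutions exist.

No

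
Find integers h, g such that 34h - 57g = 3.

Step 1: Check solvability.
gcd(34, 57) = 1
Since 1 divides 3, solutions exist.

Step 2: Apply extended Euclidean algorithm to find gcd.
We find integers such that 34*x0 + 57*y0 = 1

Step 3: Scale the particular solution.
Multiply by 3/1 = 3:
h = -15, g = -9

Step 4: Verify.
34*(-15) - 57*(-9) = 3 = 3 ✓

h = -15, g = -9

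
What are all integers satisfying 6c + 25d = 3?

Step 1: Compute gcd(6, 25) = 1.
Since 1 divides 3, solutions exist.

Step 2: Find a particular solution using extended Euclidean algorithm.
We get c₀ = -12, d₀ = 3.
Check: 6*-12 + 25*3 = 3 = 3 ✓

Step 3: Write the general solution.
c = -12 + (25/1)t = -12 + 25t
d = 3 - (6/1)t = 3 - 6t
for any integer t.

c = -12 + 25t, d = 3 - 6t for integer t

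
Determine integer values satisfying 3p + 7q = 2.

Step 1: Check solvability.
gcd(3, 7) = 1
Since 1 divides 2, solutions exist.

Step 2: Apply extended Euclidean algorithm to find gcd.
We find integers such that 3*x0 + 7*y0 = 1

Step 3: Scale the particular solution.
Multiply by 2/1 = 2:
p = -4, q = 2

Step 4: Verify.
3*(-4) + 7*(2) = 2 = 2 ✓

p = -4, q = 2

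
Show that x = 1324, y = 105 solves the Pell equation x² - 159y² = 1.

Compute x² = 1324² = 1752976
Compute 159y² = 159·105² = 159·11025 = 1752975
x² - 159y² = 1752976 - 1752975 = 1
Since this equals 1, (1324, 105) is a solution.

Yes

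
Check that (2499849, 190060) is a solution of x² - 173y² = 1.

Compute x² = 2499849² = 6249245022801
Compute 173y² = 173·190060² = 173·36122803600 = 6249245022800
x² - 173y² = 6249245022801 - 6249245022800 = 1
Since this equals 1, (2499849, 190060) is a solution.

Yes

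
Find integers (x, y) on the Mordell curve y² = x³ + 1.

Try small integer x values and check whether x³ + 1 is a perfect square.
x = -1: x³ + 1 = -1³ + 1 = -1 + 1 = 0
Is 0 a perfect square? 0² = 0 ✓
So (x, y) = (-1, 0) is a solution.

x = -1, y = 0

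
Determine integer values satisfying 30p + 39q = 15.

Step 1: Check solvability.
gcd(30, 39) = 3
Since 3 divides 15, solutions exist.

Step 2: Apply extended Euclidean algorithm to find gcd.
We find integers such that 30*x0 + 39*y0 = 3

Step 3: Scale the particular solution.
Multiply by 15/3 = 5:
p = 20, q = -15

Step 4: Verify.
30*(20) + 39*(-15) = 15 = 15 ✓

p = 20, q = -15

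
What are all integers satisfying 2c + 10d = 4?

Step 1: Compute gcd(2, 10) = 2.
Since 2 divides 4, solutions exist.

Step 2: Find a particular solution using extended Euclidean algorithm.
We get c₀ = 2, d₀ = 0.
Check: 2*2 + 10*0 = 4 = 4 ✓

Step 3: Write the general solution.
c = 2 + (10/2)t = 2 + 5t
d = 0 - (2/2)t = 0 - 1t
for any integer t.

c = 2 + 5t, d = 0 - 1t for integer t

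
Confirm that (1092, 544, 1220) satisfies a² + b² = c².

Compute a² + b² = 1092² + 544² = 1192464 + 295936 = 1488400
Compute c² = 1220² = 1488400
Since 1488400 = 1488400, confirmed.

Yes, it is a Pythagorean triple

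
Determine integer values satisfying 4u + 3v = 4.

Step 1: Check solvability.
gcd(4, 3) = 1
Since 1 divides 4, solutions exist.

Step 2: Apply extended Euclidean algorithm to find gcd.
We find integers such that 4*x0 + 3*y0 = 1

Step 3: Scale the particular solution.
Multiply by 4/1 = 4:
u = 4, v = -4

Step 4: Verify.
4*(4) + 3*(-4) = 4 = 4 ✓

u = 4, v = -4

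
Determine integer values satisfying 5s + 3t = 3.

Step 1: Check solvability.
gcd(5, 3) = 1
Since 1 divides 3, solutions exist.

Step 2: Apply extended Euclidean algorithm to find gcd.
We find integers such that 5*x0 + 3*y0 = 1

Step 3: Scale the particular solution.
Multiply by 3/1 = 3:
s = -3, t = 6

Step 4: Verify.
5*(-3) + 3*(6) = 3 = 3 ✓

s = -3, t = 6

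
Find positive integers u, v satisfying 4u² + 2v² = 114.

Try small values of u and check whether (114 - 4u²)/2 is a perfect square.
u = 4: 4·4² = 64, so 2v² = 114 - 64 = 50, giving v² = 25, v = 5.
Check: 4·4² + 2·5² = 64 + 50 = 114 ✓

u = 4, v = 5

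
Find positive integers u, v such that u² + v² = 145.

Search for u with 145 - u² a perfect square.
u = 1: 145 - 1² = 145 - 1 = 144 = 12² ✓
So u = 1, v = 12.

u = 1, v = 12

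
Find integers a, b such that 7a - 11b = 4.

Step 1: Check solvability.
gcd(7, 11) = 1
Since 1 divides 4, solutions exist.

Step 2: Apply extended Euclidean algorithm to find gcd.
We find integers such that 7*x0 + 11*y0 = 1

Step 3: Scale the particular solution.
Multiply by 4/1 = 4:
a = -12, b = -8

Step 4: Verify.
7*(-12) - 11*(-8) = 4 = 4 ✓

a = -12, b = -8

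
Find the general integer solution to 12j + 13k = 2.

Step 1: Compute gcd(12, 13) = 1.
Since 1 divides 2, solutions exist.

Step 2: Find a particular solution using extended Euclidean algorithm.
We get j₀ = -2, k₀ = 2.
Check: 12*-2 + 13*2 = 2 = 2 ✓

Step 3: Write the general solution.
j = -2 + (13/1)t = -2 + 13t
k = 2 - (12/1)t = 2 - 12t
for any integer t.

j = -2 + 13t, k = 2 - 12t for integer t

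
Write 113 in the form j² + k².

We need to find integers j, k > 0 such that j² + k² = 113.
Trying j = 7: k² = 113 - 7² = 113 - 49 = 64
k = 8
Check: 7² + 8² = 49 + 64 = 113 ✓

113 = 7² + 8²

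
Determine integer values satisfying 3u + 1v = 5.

Step 1: Check solvability.
gcd(3, 1) = 1
Since 1 divides 5, solutions exist.

Step 2: Apply extended Euclidean algorithm to find gcd.
We find integers such that 3*x0 + 1*y0 = 1

Step 3: Scale the particular solution.
Multiply by 5/1 = 5:
u = 0, v = 5

Step 4: Verify.
3*(0) + 1*(5) = 5 = 5 ✓

u = 0, v = 5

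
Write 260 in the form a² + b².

We need to find integers a, b > 0 such that a² + b² = 260.
Trying a = 2: b² = 260 - 2² = 260 - 4 = 256
b = 16
Check: 2² + 16² = 4 + 256 = 260 ✓

260 = 2² + 16²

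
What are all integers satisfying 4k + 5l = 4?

Step 1: Compute gcd(4, 5) = 1.
Since 1 divides 4, solutions exist.

Step 2: Find a particular solution using extended Euclidean algorithm.
We get k₀ = -4, l₀ = 4.
Check: 4*-4 + 5*4 = 4 = 4 ✓

Step 3: Write the general solution.
k = -4 + (5/1)t = -4 + 5t
l = 4 - (4/1)t = 4 - 4t
for any integer t.

k = -4 + 5t, l = 4 - 4t for integer t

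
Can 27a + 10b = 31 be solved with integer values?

Step 1: Compute gcd(27, 10).
gcd(27, 10) = 1

Step 2: Check divisibility.
Does 1 divide 31? 31 = 1 x 31, so yes.

By the theorem on linear Diophantine equations, 27a + 10b = 31 has integer solutions if and only if gcd(27, 10) divides 31. Since 1 | 31, solutions exist.

Yes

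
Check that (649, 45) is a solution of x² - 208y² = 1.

Compute x² = 649² = 421201
Compute 208y² = 208·45² = 208·2025 = 421200
x² - 208y² = 421201 - 421200 = 1
Since this equals 1, (649, 45) is a solution.

Yes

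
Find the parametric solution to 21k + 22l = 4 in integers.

Step 1: Compute gcd(21, 22) = 1.
Since 1 divides 4, solutions exist.

Step 2: Find a particular solution using extended Euclidean algorithm.
We get k₀ = -4, l₀ = 4.
Check: 21*-4 + 22*4 = 4 = 4 ✓

Step 3: Write the general solution.
k = -4 + (22/1)t = -4 + 22t
l = 4 - (21/1)t = 4 - 21t
for any integer t.

k = -4 + 22t, l = 4 - 21t for integer t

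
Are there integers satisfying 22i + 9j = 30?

Step 1: Compute gcd(22, 9).
gcd(22, 9) = 1

Step 2: Check divisibility.
Does 1 divide 30? 30 = 1 x 30, so yes.

By the theorem on linear Diophantine equations, 22i + 9j = 30 has integer solutions if and only if gcd(22, 9) divides 30. Since 1 | 30, solutions exist.

Yes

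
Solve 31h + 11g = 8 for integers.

Step 1: Check solvability.
gcd(31, 11) = 1
Since 1 divides 8, solutions exist.

Step 2: Apply extended Euclidean algorithm to find gcd.
We find integers such that 31*x0 + 11*y0 = 1

Step 3: Scale the particular solution.
Multiply by 8/1 = 8:
h = 40, g = -112

Step 4: Verify.
31*(40) + 11*(-112) = 8 = 8 ✓

h = 40, g = -112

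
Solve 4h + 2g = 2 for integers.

Step 1: Check solvability.
gcd(4, 2) = 2
Since 2 divides 2, solutions exist.

Step 2: Apply extended Euclidean algorithm to find gcd.
We find integers such that 4*x0 + 2*y0 = 2

Step 3: Scale the particular solution.
Multiply by 2/2 = 1:
h = 0, g = 1

Step 4: Verify.
4*(0) + 2*(1) = 2 = 2 ✓

h = 0, g = 1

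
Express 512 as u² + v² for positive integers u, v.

We need to find integers u, v > 0 such that u² + v² = 512.
Trying u = 16: v² = 512 - 16² = 512 - 256 = 256
v = 16
Check: 16² + 16² = 256 + 256 = 512 ✓

512 = 16² + 16²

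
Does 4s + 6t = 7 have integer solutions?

Step 1: Compute gcd(4, 6).
gcd(4, 6) = 2

Step 2: Check divisibility.
Does 2 divide 7? 7 = 2 x 3 + 1, so no.

By the theorem on linear Diophantine equations, 4s + 6t = 7 has integer solutions if and only if gcd(4, 6) divides 7. Since 2 does not divide 7, no solutions exist.

No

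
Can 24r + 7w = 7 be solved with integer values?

Step 1: Compute gcd(24, 7).
gcd(24, 7) = 1

Step 2: Check divisibility.
Does 1 divide 7? 7 = 1 x 7, so yes.

By the theorem on linear Diophantine equations, 24r + 7w = 7 has integer solutions if and only if gcd(24, 7) divides 7. Since 1 | 7, solutions exist.

Yes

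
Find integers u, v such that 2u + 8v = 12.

Step 1: Check solvability.
gcd(2, 8) = 2
Since 2 divides 12, solutions exist.

Step 2: Apply extended Euclidean algorithm to find gcd.
We find integers such that 2*x0 + 8*y0 = 2

Step 3: Scale the particular solution.
Multiply by 12/2 = 6:
u = 6, v = 0

Step 4: Verify.
2*(6) + 8*(0) = 12 = 12 ✓

u = 6, v = 0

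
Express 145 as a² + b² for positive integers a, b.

We need to find integers a, b > 0 such that a² + b² = 145.
Trying a = 1: b² = 145 - 1² = 145 - 1 = 144
b = 12
Check: 1² + 12² = 1 + 144 = 145 ✓

145 = 1² + 12²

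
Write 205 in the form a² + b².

We need to find integers a, b > 0 such that a² + b² = 205.
Trying a = 3: b² = 205 - 3² = 205 - 9 = 196
b = 14
Check: 3² + 14² = 9 + 196 = 205 ✓

205 = 3² + 14²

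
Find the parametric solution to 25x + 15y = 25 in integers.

Step 1: Compute gcd(25, 15) = 5.
Since 5 divides 25, solutions exist.

Step 2: Find a particular solution using extended Euclidean algorithm.
We get x₀ = -5, y₀ = 10.
Check: 25*-5 + 15*10 = 25 = 25 ✓

Step 3: Write the general solution.
x = -5 + (15/5)t = -5 + 3t
y = 10 - (25/5)t = 10 - 5t
for any integer t.

x = -5 + 3t, y = 10 - 5t for integer t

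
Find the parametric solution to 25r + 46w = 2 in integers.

Step 1: Compute gcd(25, 46) = 1.
Since 1 divides 2, solutions exist.

Step 2: Find a particular solution using extended Euclidean algorithm.
We get r₀ = -22, w₀ = 12.
Check: 25*-22 + 46*12 = 2 = 2 ✓

Step 3: Write the general solution.
r = -22 + (46/1)t = -22 + 46t
w = 12 - (25/1)t = 12 - 25t
for any integer t.

r = -22 + 46t, w = 12 - 25t for integer t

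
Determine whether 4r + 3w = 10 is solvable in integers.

Step 1: Compute gcd(4, 3).
gcd(4, 3) = 1

Step 2: Check divisibility.
Does 1 divide 10? 10 = 1 x 10, so yes.

By the theorem on linear Diophantine equations, 4r + 3w = 10 has integer solutions if and only if gcd(4, 3) divides 10. Since 1 | 10, solutions exist.

Yes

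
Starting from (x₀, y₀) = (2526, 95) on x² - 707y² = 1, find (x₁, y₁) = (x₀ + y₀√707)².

Solutions to x² - Dy² = 1 are generated by powers of (x₀ + y₀√D).
The next solution satisfies x₁ + y₁√707 = (x₀ + y₀√707)², giving:
x₁ = x₀² + 707y₀² = 2526² + 707·95² = 6380676 + 6380675 = 12761351
y₁ = 2x₀y₀ = 2·2526·95 = 479940

Verify: 12761351² - 707·479940² = 162852079345201 - 162852079345200 = 1 ✓

x = 12761351, y = 479940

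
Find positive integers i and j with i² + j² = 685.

We need to find integers i, j > 0 such that i² + j² = 685.
Trying i = 3: j² = 685 - 3² = 685 - 9 = 676
j = 26
Check: 3² + 26² = 9 + 676 = 685 ✓

685 = 3² + 26²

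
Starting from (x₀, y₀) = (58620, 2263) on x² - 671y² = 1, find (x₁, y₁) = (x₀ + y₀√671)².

Solutions to x² - Dy² = 1 are generated by powers of (x₀ + y₀√D).
The next solution satisfies x₁ + y₁√671 = (x₀ + y₀√671)², giving:
x₁ = x₀² + 671y₀² = 58620² + 671·2263² = 3436304400 + 3436304399 = 6872608799
y₁ = 2x₀y₀ = 2·58620·2263 = 265314120

Verify: 6872608799² - 671·265314120² = 47232751704092222401 - 47232751704092222400 = 1 ✓

x = 6872608799, y = 265314120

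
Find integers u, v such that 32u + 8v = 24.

Step 1: Check solvability.
gcd(32, 8) = 8
Since 8 divides 24, solutions exist.

Step 2: Apply extended Euclidean algorithm to find gcd.
We find integers such that 32*x0 + 8*y0 = 8

Step 3: Scale the particular solution.
Multiply by 24/8 = 3:
u = 0, v = 3

Step 4: Verify.
32*(0) + 8*(3) = 24 = 24 ✓

u = 0, v = 3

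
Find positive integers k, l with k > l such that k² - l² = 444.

Factor: k² - l² = (k+l)(k-l) = 444.
We need two factors of 444 with the same parity.
Use k+l = 222 and k-l = 2 (product 222·2 = 444).
Adding: 2k = 224, so k = 112.
Subtracting: 2l = 220, so l = 110.
Check: 112² - 110² = 12544 - 12100 = 444 ✓

k = 112, l = 110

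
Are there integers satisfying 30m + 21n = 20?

Step 1: Compute gcd(30, 21).
gcd(30, 21) = 3

Step 2: Check divisibility.
Does 3 divide 20? 20 = 3 x 6 + 2, so no.

By the theorem on linear Diophantine equations, 30m + 21n = 20 has integer solutions if and only if gcd(30, 21) divides 20. Since 3 does not divide 20, no solutions exist.

No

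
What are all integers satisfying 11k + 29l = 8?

Step 1: Compute gcd(11, 29) = 1.
Since 1 divides 8, solutions exist.

Step 2: Find a particular solution using extended Euclidean algorithm.
We get k₀ = 64, l₀ = -24.
Check: 11*64 + 29*-24 = 8 = 8 ✓

Step 3: Write the general solution.
k = 64 + (29/1)t = 64 + 29t
l = -24 - (11/1)t = -24 - 11t
for any integer t.

k = 64 + 29t, l = -24 - 11t for integer t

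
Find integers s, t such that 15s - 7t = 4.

Step 1: Check solvability.
gcd(15, 7) = 1
Since 1 divides 4, solutions exist.

Step 2: Apply extended Euclidean algorithm to find gcd.
We find integers such that 15*x0 + 7*y0 = 1

Step 3: Scale the particular solution.
Multiply by 4/1 = 4:
s = 4, t = 8

Step 4: Verify.
15*(4) - 7*(8) = 4 = 4 ✓

s = 4, t = 8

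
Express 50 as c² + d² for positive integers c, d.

We need to find integers c, d > 0 such that c² + d² = 50.
Trying c = 1: d² = 50 - 1² = 50 - 1 = 49
d = 7
Check: 1² + 7² = 1 + 49 = 50 ✓

50 = 1² + 7²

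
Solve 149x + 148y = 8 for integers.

Step 1: Check solvability.
gcd(149, 148) = 1
Since 1 divides 8, solutions exist.

Step 2: Apply extended Euclidean algorithm to find gcd.
We find integers such that 149*x0 + 148*y0 = 1

Step 3: Scale the particular solution.
Multiply by 8/1 = 8:
x = 8, y = -8

Step 4: Verify.
149*(8) + 148*(-8) = 8 = 8 ✓

x = 8, y = -8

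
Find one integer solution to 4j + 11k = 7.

Step 1: Check solvability.
gcd(4, 11) = 1
Since 1 divides 7, solutions exist.

Step 2: Apply extended Euclidean algorithm to find gcd.
We find integers such that 4*x0 + 11*y0 = 1

Step 3: Scale the particular solution.
Multiply by 7/1 = 7:
j = 21, k = -7

Step 4: Verify.
4*(21) + 11*(-7) = 7 = 7 ✓

j = 21, k = -7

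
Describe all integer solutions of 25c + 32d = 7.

Step 1: Compute gcd(25, 32) = 1.
Since 1 divides 7, solutions exist.

Step 2: Find a particular solution using extended Euclidean algorithm.
We get c₀ = 63, d₀ = -49.
Check: 25*63 + 32*-49 = 7 = 7 ✓

Step 3: Write the general solution.
c = 63 + (32/1)t = 63 + 32t
d = -49 - (25/1)t = -49 - 25t
for any integer t.

c = 63 + 32t, d = -49 - 25t for integer t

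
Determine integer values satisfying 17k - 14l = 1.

Step 1: Check solvability.
gcd(17, 14) = 1
Since 1 divides 1, solutions exist.

Step 2: Apply extended Euclidean algorithm to find gcd.
We find integers such that 17*x0 + 14*y0 = 1

Step 3: Scale the particular solution.
Multiply by 1/1 = 1:
k = 5, l = 6

Step 4: Verify.
17*(5) - 14*(6) = 1 = 1 ✓

k = 5, l = 6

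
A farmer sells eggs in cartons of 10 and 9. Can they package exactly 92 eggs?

We need non-negative a, b with 10a + 9b = 92.
gcd(10, 9) = 1 divides 92.
Try a = 2: 9b = 92 - 20 = 72, so b = 8.
One way: 2 cartons of 10 and 8 cartons of 9.

Yes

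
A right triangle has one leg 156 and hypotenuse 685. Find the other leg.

a² = c² - b² = 469225 - 24336 = 444889
a = 667

667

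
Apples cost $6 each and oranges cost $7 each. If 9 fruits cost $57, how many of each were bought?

Let a = apples, o = oranges.
a + o = 9
6a + 7o = 57
Substitute o = 9 - a:
6a + 7(9 - a) = 57
(6 - 7)a = 57 - 63
-1a = -6
a = 6, o = 9 - 6 = 3

Apples: 6, Oranges: 3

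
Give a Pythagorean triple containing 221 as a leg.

We need the other leg and hypotenuse such that 221² + x² = c².
Take x = 60, c = 229: 221² + 60² = 48841 + 3600 = 52441 = 229² ✓
Triple: (221, 60, 229)

(221, 60, 229)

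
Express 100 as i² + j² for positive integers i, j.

We need to find integers i, j > 0 such that i² + j² = 100.
Trying i = 6: j² = 100 - 6² = 100 - 36 = 64
j = 8
Check: 6² + 8² = 36 + 64 = 100 ✓

100 = 6² + 8²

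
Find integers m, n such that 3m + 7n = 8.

Step 1: Check solvability.
gcd(3, 7) = 1
Since 1 divides 8, solutions exist.

Step 2: Apply extended Euclidean algorithm to find gcd.
We find integers such that 3*x0 + 7*y0 = 1

Step 3: Scale the particular solution.
Multiply by 8/1 = 8:
m = -16, n = 8

Step 4: Verify.
3*(-16) + 7*(8) = 8 = 8 ✓

m = -16, n = 8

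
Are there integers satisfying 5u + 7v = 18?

Step 1: Compute gcd(5, 7).
gcd(5, 7) = 1

Step 2: Check divisibility.
Does 1 divide 18? 18 = 1 x 18, so yes.

By the theorem on linear Diophantine equations, 5u + 7v = 18 has integer solutions if and only if gcd(5, 7) divides 18. Since 1 | 18, solutions exist.

Yes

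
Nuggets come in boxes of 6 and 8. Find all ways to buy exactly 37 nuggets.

We need non-negative integers (x, y) with 6x + 8y = 37.
For each x in 0..6, check if 37 - 6x is a non-negative multiple of 8.
No x yields an integer y ≥ 0.

No solution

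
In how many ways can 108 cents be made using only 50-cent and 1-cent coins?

We need non-negative integers (x, y) with 50x + 1y = 108.
For each x from 0 to 2, check if (108 - 50x) is a non-negative multiple of 1.
Solutions (x, y): (0,108), (1,58), (2,8)
Count: 3

3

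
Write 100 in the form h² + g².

We need to find integers h, g > 0 such that h² + g² = 100.
Trying h = 6: g² = 100 - 6² = 100 - 36 = 64
g = 8
Check: 6² + 8² = 36 + 64 = 100 ✓

100 = 6² + 8²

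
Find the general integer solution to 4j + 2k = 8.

Step 1: Compute gcd(4, 2) = 2.
Since 2 divides 8, solutions exist.

Step 2: Find a particular solution using extended Euclidean algorithm.
We get j₀ = 0, k₀ = 4.
Check: 4*0 + 2*4 = 8 = 8 ✓

Step 3: Write the general solution.
j = 0 + (2/2)t = 0 + 1t
k = 4 - (4/2)t = 4 - 2t
for any integer t.

j = 0 + 1t, k = 4 - 2t for integer t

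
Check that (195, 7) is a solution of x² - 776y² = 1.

Compute x² = 195² = 38025
Compute 776y² = 776·7² = 776·49 = 38024
x² - 776y² = 38025 - 38024 = 1
Since this equals 1, (195, 7) is a solution.

Yes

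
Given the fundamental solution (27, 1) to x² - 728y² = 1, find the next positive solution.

Solutions to x² - Dy² = 1 are generated by powers of (x₀ + y₀√D).
The next solution satisfies x₁ + y₁√728 = (x₀ + y₀√728)², giving:
x₁ = x₀² + 728y₀² = 27² + 728·1² = 729 + 728 = 1457
y₁ = 2x₀y₀ = 2·27·1 = 54

Verify: 1457² - 728·54² = 2122849 - 2122848 = 1 ✓

x = 1457, y = 54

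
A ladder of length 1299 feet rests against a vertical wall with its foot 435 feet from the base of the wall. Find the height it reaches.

The ladder, wall, and ground form a right triangle with hypotenuse 1299 and one leg 435.
By the Pythagorean theorem: h² = 1299² - 435² = 1687401 - 189225 = 1498176
h = √1498176 = 1224 feet

1224 feet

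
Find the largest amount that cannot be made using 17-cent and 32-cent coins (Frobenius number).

For two coprime denominations a and b, the Frobenius number (largest value not representable as a non-negative combination) is ab - a - b.
Here gcd(17, 32) = 1, so they are coprime.
F(17, 32) = 17·32 - 17 - 32 = 544 - 49 = 495

495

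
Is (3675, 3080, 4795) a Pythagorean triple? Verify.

Compute a² + b² = 3675² + 3080² = 13505625 + 9486400 = 22992025
Compute c² = 4795² = 22992025
Since 22992025 = 22992025, confirmed.

Yes, it is a Pythagorean triple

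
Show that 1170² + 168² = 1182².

Compute a² + b² = 1170² + 168² = 1368900 + 28224 = 1397124
Compute c² = 1182² = 1397124
Since 1397124 = 1397124, confirmed.

Yes, it is a Pythagorean triple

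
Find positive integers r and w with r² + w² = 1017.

We need to find integers r, w > 0 such that r² + w² = 1017.
Trying r = 21: w² = 1017 - 21² = 1017 - 441 = 576
w = 24
Check: 21² + 24² = 441 + 576 = 1017 ✓

1017 = 21² + 24²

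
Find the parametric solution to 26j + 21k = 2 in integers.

Step 1: Compute gcd(26, 21) = 1.
Since 1 divides 2, solutions exist.

Step 2: Find a particular solution using extended Euclidean algorithm.
We get j₀ = -8, k₀ = 10.
Check: 26*-8 + 21*10 = 2 = 2 ✓

Step 3: Write the general solution.
j = -8 + (21/1)t = -8 + 21t
k = 10 - (26/1)t = 10 - 26t
for any integer t.

j = -8 + 21t, k = 10 - 26t for integer t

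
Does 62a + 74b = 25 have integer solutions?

Step 1: Compute gcd(62, 74).
gcd(62, 74) = 2

Step 2: Check divisibility.
Does 2 divide 25? 25 = 2 x 12 + 1, so no.

By the theorem on linear Diophantine equations, 62a + 74b = 25 has integer solutions if and only if gcd(62, 74) divides 25. Since 2 does not divide 25, no solutions exist.

No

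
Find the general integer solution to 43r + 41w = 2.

Step 1: Compute gcd(43, 41) = 1.
Since 1 divides 2, solutions exist.

Step 2: Find a particular solution using extended Euclidean algorithm.
We get r₀ = -40, w₀ = 42.
Check: 43*-40 + 41*42 = 2 = 2 ✓

Step 3: Write the general solution.
r = -40 + (41/1)t = -40 + 41t
w = 42 - (43/1)t = 42 - 43t
for any integer t.

r = -40 + 41t, w = 42 - 43t for integer t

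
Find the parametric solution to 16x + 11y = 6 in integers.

Step 1: Compute gcd(16, 11) = 1.
Since 1 divides 6, solutions exist.

Step 2: Find a particular solution using extended Euclidean algorithm.
We get x₀ = -12, y₀ = 18.
Check: 16*-12 + 11*18 = 6 = 6 ✓

Step 3: Write the general solution.
x = -12 + (11/1)t = -12 + 11t
y = 18 - (16/1)t = 18 - 16t
for any integer t.

x = -12 + 11t, y = 18 - 16t for integer t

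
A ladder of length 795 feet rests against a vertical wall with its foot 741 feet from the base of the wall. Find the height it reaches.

The ladder, wall, and ground form a right triangle with hypotenuse 795 and one leg 741.
By the Pythagorean theorem: h² = 795² - 741² = 632025 - 549081 = 82944
h = √82944 = 288 feet

288 feet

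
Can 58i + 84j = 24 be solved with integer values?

Step 1: Compute gcd(58, 84).
gcd(58, 84) = 2

Step 2: Check divisibility.
Does 2 divide 24? 24 = 2 x 12, so yes.

By the theorem on linear Diophantine equations, 58i + 84j = 24 has integer solutions if and only if gcd(58, 84) divides 24. Since 2 | 24, solutions exist.

Yes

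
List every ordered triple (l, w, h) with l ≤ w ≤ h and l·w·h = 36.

Iterate l from 1 to ⌊36^(1/3)⌋. For each l dividing 36, iterate w ≥ l with w dividing 36/l, and set h = 36/(l·w).
Triples found (8): (1×1×36), (1×2×18), (1×3×12), (1×4×9), (1×6×6), (2×2×9), (2×3×6), (3×3×4)

(1×1×36), (1×2×18), (1×3×12), (1×4×9), (1×6×6), (2×2×9), (2×3×6), (3×3×4)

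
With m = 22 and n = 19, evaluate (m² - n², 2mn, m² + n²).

a = m² - n² = 484 - 361 = 123
b = 2mn = 2·22·19 = 836
c = m² + n² = 484 + 361 = 845
Verify: 123² + 836² = 15129 + 698896 = 714025 = 845² ✓

(123, 836, 845)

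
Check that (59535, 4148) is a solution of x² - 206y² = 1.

Compute x² = 59535² = 3544416225
Compute 206y² = 206·4148² = 206·17205904 = 3544416224
x² - 206y² = 3544416225 - 3544416224 = 1
Since this equals 1, (59535, 4148) is a solution.

Yes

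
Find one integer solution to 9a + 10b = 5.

Step 1: Check solvability.
gcd(9, 10) = 1
Since 1 divides 5, solutions exist.

Step 2: Apply extended Euclidean algorithm to find gcd.
We find integers such that 9*x0 + 10*y0 = 1

Step 3: Scale the particular solution.
Multiply by 5/1 = 5:
a = -5, b = 5

Step 4: Verify.
9*(-5) + 10*(5) = 5 = 5 ✓

a = -5, b = 5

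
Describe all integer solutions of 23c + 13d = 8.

Step 1: Compute gcd(23, 13) = 1.
Since 1 divides 8, solutions exist.

Step 2: Find a particular solution using extended Euclidean algorithm.
We get c₀ = 32, d₀ = -56.
Check: 23*32 + 13*-56 = 8 = 8 ✓

Step 3: Write the general solution.
c = 32 + (13/1)t = 32 + 13t
d = -56 - (23/1)t = -56 - 23t
for any integer t.

c = 32 + 13t, d = -56 - 23t for integer t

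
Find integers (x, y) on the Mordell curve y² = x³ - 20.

Try small integer x values and check whether x³ - 20 is a perfect square.
x = 6: x³ - 20 = 6³ - 20 = 216 - 20 = 196
Is 196 a perfect square? 14² = 196 ✓
So (x, y) = (6, 14) is a solution.

x = 6, y = 14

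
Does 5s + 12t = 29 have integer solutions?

Step 1: Compute gcd(5, 12).
gcd(5, 12) = 1

Step 2: Check divisibility.
Does 1 divide 29? 29 = 1 x 29, so yes.

By the theorem on linear Diophantine equations, 5s + 12t = 29 has integer solutions if and only if gcd(5, 12) divides 29. Since 1 | 29, solutions exist.

Yes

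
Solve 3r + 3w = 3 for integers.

Step 1: Check solvability.
gcd(3, 3) = 3
Since 3 divides 3, solutions exist.

Step 2: Apply extended Euclidean algorithm to find gcd.
We find integers such that 3*x0 + 3*y0 = 3

Step 3: Scale the particular solution.
Multiply by 3/3 = 1:
r = 0, w = 1

Step 4: Verify.
3*(0) + 3*(1) = 3 = 3 ✓

r = 0, w = 1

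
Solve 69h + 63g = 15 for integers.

Step 1: Check solvability.
gcd(69, 63) = 3
Since 3 divides 15, solutions exist.

Step 2: Apply extended Euclidean algorithm to find gcd.
We find integers such that 69*x0 + 63*y0 = 3

Step 3: Scale the particular solution.
Multiply by 15/3 = 5:
h = -50, g = 55

Step 4: Verify.
69*(-50) + 63*(55) = 15 = 15 ✓

h = -50, g = 55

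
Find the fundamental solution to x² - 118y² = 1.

We seek the smallest positive integers (x, y) with x² - 118y² = 1, i.e., x² = 118y² + 1.
Try successive y values:
y = 1: x² = 118·1² + 1 = 119, not a perfect square
y = 2: x² = 118·2² + 1 = 473, not a perfect square
y = 3: x² = 118·3² + 1 = 1063, not a perfect square
... continuing the search (or via continued fractions) ...
y = 28254: x² = 118·28254² + 1 = 94198044889, x = 306917 ✓

Verify: 306917² - 118·28254² = 94198044889 - 94198044888 = 1 ✓

x = 306917, y = 28254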